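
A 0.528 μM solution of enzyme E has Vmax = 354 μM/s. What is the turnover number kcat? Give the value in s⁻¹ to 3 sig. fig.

670 s⁻¹

kcat = Vmax/[E]total = 354 μM/s / 0.528 μM = 670 s⁻¹.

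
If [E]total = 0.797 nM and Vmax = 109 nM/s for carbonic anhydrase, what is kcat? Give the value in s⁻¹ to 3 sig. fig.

kcat = Vmax/[E]total = 109 nM/s / 0.797 nM = 137 s⁻¹.

137 s⁻¹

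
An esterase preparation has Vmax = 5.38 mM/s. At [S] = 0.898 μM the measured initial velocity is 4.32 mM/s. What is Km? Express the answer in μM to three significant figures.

v/Vmax = 4.32/5.38 = 0.8030 = [S]/(Km+[S]).
So Km + [S] = [S]/0.8030 = 1.118 μM, giving Km = 1.118 − 0.898 = 0.220 μM.

0.220 μM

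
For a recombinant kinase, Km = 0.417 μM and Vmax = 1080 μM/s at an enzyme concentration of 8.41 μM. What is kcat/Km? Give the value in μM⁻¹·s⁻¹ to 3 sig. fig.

308 μM⁻¹·s⁻¹

kcat = Vmax/[E]total = 1080/8.41 = 128 s⁻¹.
kcat/Km = 128/0.417 = 308 μM⁻¹·s⁻¹.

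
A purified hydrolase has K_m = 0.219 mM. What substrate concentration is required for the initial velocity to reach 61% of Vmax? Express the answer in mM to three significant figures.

v/Vmax = [S]/(Km+[S]) = 0.61, so [S] = Km·0.61/(1 − 0.61) = 0.219 × 1.564.
[S] = 0.343 mM.

0.343 mM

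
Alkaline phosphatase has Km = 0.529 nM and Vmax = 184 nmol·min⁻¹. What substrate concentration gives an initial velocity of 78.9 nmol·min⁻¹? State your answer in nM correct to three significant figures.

0.397 nM

Rearranging v = Vmax[S]/(Km+[S]) gives [S] = Km·v/(Vmax − v).
[S] = 0.529 × 78.9 / (184 − 78.9) = 41.74/105.1 = 0.397 nM.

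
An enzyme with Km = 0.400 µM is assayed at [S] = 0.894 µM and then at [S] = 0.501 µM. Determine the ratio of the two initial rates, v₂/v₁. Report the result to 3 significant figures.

The fractional saturations are [S]/(Km+[S]) = 0.894/1.294 = 0.6909 and 0.501/0.9010 = 0.5560.
v₂/v₁ is just their ratio: 0.5560/0.6909 = 0.805.

0.805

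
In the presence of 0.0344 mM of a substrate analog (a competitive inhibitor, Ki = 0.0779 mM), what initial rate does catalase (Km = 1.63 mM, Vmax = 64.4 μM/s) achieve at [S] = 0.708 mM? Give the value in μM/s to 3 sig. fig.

With α = 1 + [I]/Ki = 1 + 0.0344/0.0779 = 1.442, the competitive rate law is v = Vmax[S] / (αKm + [S]).
v = 64.4×0.708 / (1.442×1.63 + 0.708) = 45.60/3.058 = 14.9 μM/s.

14.9 μM/s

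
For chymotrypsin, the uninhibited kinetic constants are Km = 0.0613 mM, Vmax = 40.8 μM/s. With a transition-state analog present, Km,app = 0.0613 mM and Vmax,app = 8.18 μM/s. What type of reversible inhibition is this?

Vmax decreases (40.8 → 8.18 μM/s) while Km is unchanged — pure noncompetitive inhibition.

noncompetitive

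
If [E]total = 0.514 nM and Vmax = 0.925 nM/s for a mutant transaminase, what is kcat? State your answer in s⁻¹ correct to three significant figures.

1.80 s⁻¹

kcat = Vmax/[E]total = 0.925 nM/s / 0.514 nM = 1.80 s⁻¹.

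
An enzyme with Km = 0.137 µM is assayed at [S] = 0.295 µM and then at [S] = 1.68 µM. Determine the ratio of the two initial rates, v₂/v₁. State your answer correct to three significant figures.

The fractional saturations are [S]/(Km+[S]) = 0.295/0.4320 = 0.6829 and 1.68/1.817 = 0.9246.
v₂/v₁ is just their ratio: 0.9246/0.6829 = 1.35.

1.35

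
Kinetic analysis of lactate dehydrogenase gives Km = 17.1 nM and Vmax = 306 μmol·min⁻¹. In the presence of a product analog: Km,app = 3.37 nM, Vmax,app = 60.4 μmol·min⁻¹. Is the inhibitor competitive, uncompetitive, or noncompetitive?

uncompetitive

Both Km and Vmax decrease by the same factor (~5.07-fold) — characteristic of uncompetitive inhibition.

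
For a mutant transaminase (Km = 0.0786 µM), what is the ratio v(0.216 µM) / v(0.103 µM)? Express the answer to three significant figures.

The fractional saturations are [S]/(Km+[S]) = 0.103/0.1816 = 0.5672 and 0.216/0.2946 = 0.7332.
v₂/v₁ is just their ratio: 0.7332/0.5672 = 1.29.

1.29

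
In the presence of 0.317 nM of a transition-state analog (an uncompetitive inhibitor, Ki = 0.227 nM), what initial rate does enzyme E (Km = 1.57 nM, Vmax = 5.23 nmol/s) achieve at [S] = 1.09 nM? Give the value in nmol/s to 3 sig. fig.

1.36 nmol/s

With α = 1 + [I]/Ki = 1 + 0.317/0.227 = 2.396, the uncompetitive rate law is v = (Vmax/α)·[S] / (Km/α + [S]).
v = (5.23/2.396)×1.09 / (1.57/2.396 + 1.09) = 2.379/1.745 = 1.36 nmol/s.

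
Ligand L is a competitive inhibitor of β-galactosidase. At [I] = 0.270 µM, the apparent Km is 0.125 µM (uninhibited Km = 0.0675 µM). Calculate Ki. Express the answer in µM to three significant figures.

0.317 µM

Competitive: Km,app = α·Km with α = 1 + [I]/Ki.
α = Km,app/Km = 0.125/0.0675 = 1.852.
Since α = 1 + [I]/Ki, [I]/Ki = 1.852 − 1 = 0.8519 and Ki = 0.270/0.8519 = 0.317 µM.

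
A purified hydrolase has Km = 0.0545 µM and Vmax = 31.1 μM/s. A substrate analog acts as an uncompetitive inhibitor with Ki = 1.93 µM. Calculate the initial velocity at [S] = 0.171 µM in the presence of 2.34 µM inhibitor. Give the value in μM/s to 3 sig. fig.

12.3 μM/s

With α = 1 + [I]/Ki = 1 + 2.34/1.93 = 2.212, the uncompetitive rate law is v = (Vmax/α)·[S] / (Km/α + [S]).
v = (31.1/2.212)×0.171 / (0.0545/2.212 + 0.171) = 2.404/0.1956 = 12.3 μM/s.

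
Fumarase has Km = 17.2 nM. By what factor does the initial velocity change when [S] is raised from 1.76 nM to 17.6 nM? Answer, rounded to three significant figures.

Since Vmax cancels, v₂/v₁ = [S]₂(Km+[S]₁) / [S]₁(Km+[S]₂).
= 17.6×(17.2+1.76) / (1.76×(17.2+17.6)) = 333.7/61.25 = 5.45.

5.45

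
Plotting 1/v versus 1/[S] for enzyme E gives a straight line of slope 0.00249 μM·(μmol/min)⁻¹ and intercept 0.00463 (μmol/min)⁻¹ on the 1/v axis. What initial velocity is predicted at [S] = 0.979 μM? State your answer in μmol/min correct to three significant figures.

The y-intercept is 1/Vmax, so Vmax = 1/0.00463 = 216 μmol/min.
The slope is Km/Vmax, so Km = 0.00249 × 216 = 0.538 μM.
Then v = 216 × 0.979/(0.538 + 0.979) = 139 μmol/min.

139 μmol/min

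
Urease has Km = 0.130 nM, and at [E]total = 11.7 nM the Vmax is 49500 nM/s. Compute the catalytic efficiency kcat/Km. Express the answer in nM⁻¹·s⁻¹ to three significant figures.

kcat = Vmax/[E]total = 49500/11.7 = 4230 s⁻¹.
kcat/Km = 4230/0.130 = 32500 nM⁻¹·s⁻¹.

32500 nM⁻¹·s⁻¹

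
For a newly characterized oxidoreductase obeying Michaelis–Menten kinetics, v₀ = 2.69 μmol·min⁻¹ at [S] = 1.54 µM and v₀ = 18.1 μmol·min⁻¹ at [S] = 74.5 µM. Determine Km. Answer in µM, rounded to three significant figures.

From v = Vmax[S]/(Km+[S]), each point gives Vmax = v(Km+[S])/[S].
Equating: 2.69(Km+1.54)/1.54 = 18.1(Km+74.5)/74.5.
1.747·Km + 2.69 = 0.2430·Km + 18.1, so (1.747 − 0.2430)·Km = 18.1 − 2.69.
Km = 15.41/1.504 = 10.2 µM; then Vmax = 2.69(10.2+1.54)/1.54 = 20.6 μmol·min⁻¹.

10.2 µM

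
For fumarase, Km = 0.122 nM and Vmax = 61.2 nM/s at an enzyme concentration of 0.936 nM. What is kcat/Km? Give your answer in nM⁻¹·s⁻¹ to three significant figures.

kcat = Vmax/[E]total = 61.2/0.936 = 65.4 s⁻¹.
kcat/Km = 65.4/0.122 = 536 nM⁻¹·s⁻¹.

536 nM⁻¹·s⁻¹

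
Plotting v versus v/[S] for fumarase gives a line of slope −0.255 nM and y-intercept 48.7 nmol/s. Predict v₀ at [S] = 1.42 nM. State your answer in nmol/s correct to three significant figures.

41.3 nmol/s

In the Eadie–Hofstee form v = Vmax − Km·(v/[S]), the slope is −Km and the intercept is Vmax, so Km = 0.255 nM and Vmax = 48.7 nmol/s.
v = 48.7 × 1.42/(0.255 + 1.42) = 41.3 nmol/s.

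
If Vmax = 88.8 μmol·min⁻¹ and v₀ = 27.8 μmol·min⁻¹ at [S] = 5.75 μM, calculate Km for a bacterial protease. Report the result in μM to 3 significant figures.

12.6 μM

From v = Vmax[S]/(Km+[S]), Km = [S](Vmax − v)/v.
Km = 5.75 × (88.8 − 27.8) / 27.8 = 350.8/27.8 = 12.6 μM.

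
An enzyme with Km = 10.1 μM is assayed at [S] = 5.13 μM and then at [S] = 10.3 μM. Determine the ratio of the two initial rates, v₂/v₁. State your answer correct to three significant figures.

1.50

The fractional saturations are [S]/(Km+[S]) = 5.13/15.23 = 0.3368 and 10.3/20.40 = 0.5049.
v₂/v₁ is just their ratio: 0.5049/0.3368 = 1.50.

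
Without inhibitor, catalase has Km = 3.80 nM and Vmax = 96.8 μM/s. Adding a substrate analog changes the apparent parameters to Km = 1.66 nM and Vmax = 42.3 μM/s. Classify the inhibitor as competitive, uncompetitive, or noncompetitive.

uncompetitive

Both Km and Vmax decrease by the same factor (~2.29-fold) — characteristic of uncompetitive inhibition.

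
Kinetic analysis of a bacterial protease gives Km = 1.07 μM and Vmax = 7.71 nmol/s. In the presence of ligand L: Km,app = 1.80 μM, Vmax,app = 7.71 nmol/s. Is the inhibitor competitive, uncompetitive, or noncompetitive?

Km increases (1.07 → 1.80 μM) while Vmax is unchanged — the hallmark of competitive inhibition.

competitive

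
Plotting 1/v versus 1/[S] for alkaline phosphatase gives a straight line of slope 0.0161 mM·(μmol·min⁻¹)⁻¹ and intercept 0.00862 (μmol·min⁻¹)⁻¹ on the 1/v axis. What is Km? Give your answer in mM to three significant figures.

1.87 mM

y-intercept = 1/Vmax ⇒ Vmax = 116 μmol·min⁻¹; slope = Km/Vmax ⇒ Km = slope × Vmax.
Km = 0.0161 × 116 = 1.87 mM.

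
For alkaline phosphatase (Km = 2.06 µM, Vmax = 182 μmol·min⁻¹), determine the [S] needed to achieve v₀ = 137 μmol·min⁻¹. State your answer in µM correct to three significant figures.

6.27 µM

Rearranging v = Vmax[S]/(Km+[S]) gives [S] = Km·v/(Vmax − v).
[S] = 2.06 × 137 / (182 − 137) = 282.2/45.00 = 6.27 µM.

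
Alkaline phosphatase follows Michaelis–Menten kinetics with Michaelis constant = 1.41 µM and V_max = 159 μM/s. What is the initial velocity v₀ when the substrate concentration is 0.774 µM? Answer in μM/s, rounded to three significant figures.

[S]/(Km+[S]) = 0.774/2.184 = 0.3544, the fractional saturation.
v = 0.3544 × Vmax = 0.3544 × 159 = 56.3 μM/s.

56.3 μM/s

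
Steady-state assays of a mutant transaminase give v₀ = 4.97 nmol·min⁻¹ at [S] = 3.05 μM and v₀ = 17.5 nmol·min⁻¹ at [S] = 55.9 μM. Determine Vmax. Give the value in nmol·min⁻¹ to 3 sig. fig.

20.5 nmol·min⁻¹

In reciprocal form, 1/v = (Km/Vmax)·(1/[S]) + 1/Vmax. The two points give (1/[S], 1/v) = (0.3279, 0.2012) and (0.01789, 0.05714).
Slope = (0.2012 − 0.05714)/(0.3279 − 0.01789) = 0.4648; intercept = 0.2012 − 0.4648×0.3279 = 0.04883.
Vmax = 1/intercept = 20.5 nmol·min⁻¹; Km = slope × Vmax = 0.4648 × 20.5 = 9.52 μM.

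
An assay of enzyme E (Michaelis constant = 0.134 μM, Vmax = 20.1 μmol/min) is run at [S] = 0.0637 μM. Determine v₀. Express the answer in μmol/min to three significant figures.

[S]/(Km+[S]) = 0.0637/0.1977 = 0.3222, the fractional saturation.
v = 0.3222 × Vmax = 0.3222 × 20.1 = 6.48 μmol/min.

6.48 μmol/min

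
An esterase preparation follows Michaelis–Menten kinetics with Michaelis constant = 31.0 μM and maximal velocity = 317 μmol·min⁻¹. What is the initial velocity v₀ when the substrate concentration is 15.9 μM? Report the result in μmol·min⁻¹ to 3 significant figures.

[S]/(Km+[S]) = 15.9/46.90 = 0.3390, the fractional saturation.
v = 0.3390 × Vmax = 0.3390 × 317 = 107 μmol·min⁻¹.

107 μmol·min⁻¹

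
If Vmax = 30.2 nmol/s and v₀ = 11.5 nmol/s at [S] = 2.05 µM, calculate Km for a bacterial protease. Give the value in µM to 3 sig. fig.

v/Vmax = 11.5/30.2 = 0.3808 = [S]/(Km+[S]).
So Km + [S] = [S]/0.3808 = 5.383 µM, giving Km = 5.383 − 2.05 = 3.33 µM.

3.33 µM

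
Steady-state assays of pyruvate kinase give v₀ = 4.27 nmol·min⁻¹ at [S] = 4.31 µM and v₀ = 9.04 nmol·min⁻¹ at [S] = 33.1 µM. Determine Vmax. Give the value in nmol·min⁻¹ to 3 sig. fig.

In reciprocal form, 1/v = (Km/Vmax)·(1/[S]) + 1/Vmax. The two points give (1/[S], 1/v) = (0.2320, 0.2342) and (0.03021, 0.1106).
Slope = (0.2342 − 0.1106)/(0.2320 − 0.03021) = 0.6123; intercept = 0.2342 − 0.6123×0.2320 = 0.09212.
Vmax = 1/intercept = 10.9 nmol·min⁻¹; Km = slope × Vmax = 0.6123 × 10.9 = 6.65 µM.

10.9 nmol·min⁻¹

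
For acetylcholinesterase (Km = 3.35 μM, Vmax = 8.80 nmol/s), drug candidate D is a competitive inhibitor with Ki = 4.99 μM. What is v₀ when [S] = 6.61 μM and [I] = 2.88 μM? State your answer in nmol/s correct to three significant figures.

4.89 nmol/s

α = 1 + [I]/Ki = 1 + 2.88/4.99 = 1.577.
For a competitive inhibitor, Vmax is unchanged and the apparent Km becomes α·Km: Km,app = 5.28 μM, Vmax,app = 8.80 nmol/s.
v = Vmax,app·[S]/(Km,app + [S]) = 8.80 × 6.61/(5.28 + 6.61) = 4.89 nmol/s.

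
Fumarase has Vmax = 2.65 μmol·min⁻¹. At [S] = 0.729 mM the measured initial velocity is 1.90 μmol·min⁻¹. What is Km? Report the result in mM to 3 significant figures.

v/Vmax = 1.90/2.65 = 0.7170 = [S]/(Km+[S]).
So Km + [S] = [S]/0.7170 = 1.017 mM, giving Km = 1.017 − 0.729 = 0.288 mM.

0.288 mM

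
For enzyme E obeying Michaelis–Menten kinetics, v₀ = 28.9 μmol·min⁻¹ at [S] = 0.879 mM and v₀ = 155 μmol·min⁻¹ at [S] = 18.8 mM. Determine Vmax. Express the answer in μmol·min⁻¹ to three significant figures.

197 μmol·min⁻¹

From v = Vmax[S]/(Km+[S]), each point gives Vmax = v(Km+[S])/[S].
Equating: 28.9(Km+0.879)/0.879 = 155(Km+18.8)/18.8.
32.88·Km + 28.9 = 8.245·Km + 155, so (32.88 − 8.245)·Km = 155 − 28.9.
Km = 126.1/24.63 = 5.12 mM; then Vmax = 28.9(5.12+0.879)/0.879 = 197 μmol·min⁻¹.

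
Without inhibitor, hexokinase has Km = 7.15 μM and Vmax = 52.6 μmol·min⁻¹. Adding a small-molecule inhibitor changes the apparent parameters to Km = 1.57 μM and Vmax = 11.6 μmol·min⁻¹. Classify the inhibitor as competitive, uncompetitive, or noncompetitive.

uncompetitive

Both Km and Vmax decrease by the same factor (~4.55-fold) — characteristic of uncompetitive inhibition.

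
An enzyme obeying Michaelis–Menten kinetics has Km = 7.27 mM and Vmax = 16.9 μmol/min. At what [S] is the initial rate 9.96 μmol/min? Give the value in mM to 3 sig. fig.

10.4 mM

The required fractional saturation is v/Vmax = 9.96/16.9 = 0.5893.
Then [S]/(Km+[S]) = 0.5893 ⇒ [S] = 7.27 × 0.5893/(1 − 0.5893) = 10.4 mM.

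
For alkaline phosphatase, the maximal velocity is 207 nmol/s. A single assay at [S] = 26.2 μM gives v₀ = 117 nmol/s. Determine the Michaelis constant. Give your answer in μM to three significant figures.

20.2 μM

v/Vmax = 117/207 = 0.5652 = [S]/(Km+[S]).
So Km + [S] = [S]/0.5652 = 46.35 μM, giving Km = 46.35 − 26.2 = 20.2 μM.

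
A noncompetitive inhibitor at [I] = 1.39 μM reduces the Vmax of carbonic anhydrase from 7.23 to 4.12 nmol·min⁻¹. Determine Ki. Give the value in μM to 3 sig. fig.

Noncompetitive: Vmax,app = Vmax/α with α = 1 + [I]/Ki.
α = Vmax/Vmax,app = 7.23/4.12 = 1.755.
Ki = [I]/(α − 1) = 1.39/0.7549 = 1.84 μM.

1.84 μM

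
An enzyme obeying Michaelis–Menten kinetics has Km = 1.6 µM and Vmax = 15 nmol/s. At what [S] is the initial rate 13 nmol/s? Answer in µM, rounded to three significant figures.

The required fractional saturation is v/Vmax = 13/15 = 0.8667.
Then [S]/(Km+[S]) = 0.8667 ⇒ [S] = 1.6 × 0.8667/(1 − 0.8667) = 10.4 µM.

10.4 µM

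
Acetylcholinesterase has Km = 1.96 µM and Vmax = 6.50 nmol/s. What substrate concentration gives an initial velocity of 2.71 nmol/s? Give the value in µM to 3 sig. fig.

The required fractional saturation is v/Vmax = 2.71/6.50 = 0.4169.
Then [S]/(Km+[S]) = 0.4169 ⇒ [S] = 1.96 × 0.4169/(1 − 0.4169) = 1.40 µM.

1.40 µM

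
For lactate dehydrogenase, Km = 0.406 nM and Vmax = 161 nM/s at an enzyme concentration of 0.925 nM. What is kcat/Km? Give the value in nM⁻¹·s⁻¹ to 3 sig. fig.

kcat = Vmax/[E]total = 161/0.925 = 174 s⁻¹.
kcat/Km = 174/0.406 = 429 nM⁻¹·s⁻¹.

429 nM⁻¹·s⁻¹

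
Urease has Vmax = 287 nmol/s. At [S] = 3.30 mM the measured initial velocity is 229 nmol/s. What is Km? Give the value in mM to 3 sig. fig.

0.836 mM

From v = Vmax[S]/(Km+[S]), Km = [S](Vmax − v)/v.
Km = 3.30 × (287 − 229) / 229 = 191.4/229 = 0.836 mM.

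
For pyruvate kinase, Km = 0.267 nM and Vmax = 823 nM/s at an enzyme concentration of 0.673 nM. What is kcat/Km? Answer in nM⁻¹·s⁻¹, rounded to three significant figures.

kcat = Vmax/[E]total = 823/0.673 = 1220 s⁻¹.
kcat/Km = 1220/0.267 = 4580 nM⁻¹·s⁻¹.

4580 nM⁻¹·s⁻¹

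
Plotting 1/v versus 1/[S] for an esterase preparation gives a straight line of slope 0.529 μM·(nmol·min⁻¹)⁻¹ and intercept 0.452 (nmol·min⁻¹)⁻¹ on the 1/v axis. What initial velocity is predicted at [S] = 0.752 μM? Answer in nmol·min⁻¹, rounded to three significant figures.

The y-intercept is 1/Vmax, so Vmax = 1/0.452 = 2.21 nmol·min⁻¹.
The slope is Km/Vmax, so Km = 0.529 × 2.21 = 1.17 μM.
Then v = 2.21 × 0.752/(1.17 + 0.752) = 0.865 nmol·min⁻¹.

0.865 nmol·min⁻¹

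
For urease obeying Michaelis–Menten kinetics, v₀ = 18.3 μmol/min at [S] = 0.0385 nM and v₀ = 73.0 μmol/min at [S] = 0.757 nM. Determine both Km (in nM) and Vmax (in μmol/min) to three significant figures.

From v = Vmax[S]/(Km+[S]), each point gives Vmax = v(Km+[S])/[S].
Equating: 18.3(Km+0.0385)/0.0385 = 73.0(Km+0.757)/0.757.
475.3·Km + 18.3 = 96.43·Km + 73.0, so (475.3 − 96.43)·Km = 73.0 − 18.3.
Km = 54.70/378.9 = 0.144 nM; then Vmax = 18.3(0.144+0.0385)/0.0385 = 86.9 μmol/min.

Km = 0.144 nM; Vmax = 86.9 μmol/min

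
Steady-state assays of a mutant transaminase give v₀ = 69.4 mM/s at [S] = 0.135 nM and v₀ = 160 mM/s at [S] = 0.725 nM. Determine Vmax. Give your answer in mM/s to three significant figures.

228 mM/s

From v = Vmax[S]/(Km+[S]), each point gives Vmax = v(Km+[S])/[S].
Equating: 69.4(Km+0.135)/0.135 = 160(Km+0.725)/0.725.
514.1·Km + 69.4 = 220.7·Km + 160, so (514.1 − 220.7)·Km = 160 − 69.4.
Km = 90.60/293.4 = 0.309 nM; then Vmax = 69.4(0.309+0.135)/0.135 = 228 mM/s.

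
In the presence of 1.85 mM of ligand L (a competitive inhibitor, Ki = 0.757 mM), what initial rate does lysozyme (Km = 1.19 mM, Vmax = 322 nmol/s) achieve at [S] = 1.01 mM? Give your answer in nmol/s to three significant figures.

63.7 nmol/s

With α = 1 + [I]/Ki = 1 + 1.85/0.757 = 3.444, the competitive rate law is v = Vmax[S] / (αKm + [S]).
v = 322×1.01 / (3.444×1.19 + 1.01) = 325.2/5.108 = 63.7 nmol/s.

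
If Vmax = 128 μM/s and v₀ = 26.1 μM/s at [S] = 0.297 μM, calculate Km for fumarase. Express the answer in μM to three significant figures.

v/Vmax = 26.1/128 = 0.2039 = [S]/(Km+[S]).
So Km + [S] = [S]/0.2039 = 1.457 μM, giving Km = 1.457 − 0.297 = 1.16 μM.

1.16 μM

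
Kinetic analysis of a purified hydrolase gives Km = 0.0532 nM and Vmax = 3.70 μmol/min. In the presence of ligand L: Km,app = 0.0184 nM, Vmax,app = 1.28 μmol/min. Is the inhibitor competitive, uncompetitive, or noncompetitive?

Both Km and Vmax decrease by the same factor (~2.89-fold) — characteristic of uncompetitive inhibition.

uncompetitive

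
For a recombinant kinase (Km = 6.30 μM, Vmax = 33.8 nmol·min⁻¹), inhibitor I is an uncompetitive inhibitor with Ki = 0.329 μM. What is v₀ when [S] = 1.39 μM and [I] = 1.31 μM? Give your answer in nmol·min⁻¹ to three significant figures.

With α = 1 + [I]/Ki = 1 + 1.31/0.329 = 4.982, the uncompetitive rate law is v = (Vmax/α)·[S] / (Km/α + [S]).
v = (33.8/4.982)×1.39 / (6.30/4.982 + 1.39) = 9.431/2.655 = 3.55 nmol·min⁻¹.

3.55 nmol·min⁻¹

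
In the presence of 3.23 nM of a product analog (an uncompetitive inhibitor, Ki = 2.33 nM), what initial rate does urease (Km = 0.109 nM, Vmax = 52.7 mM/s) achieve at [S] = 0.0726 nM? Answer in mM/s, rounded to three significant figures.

With α = 1 + [I]/Ki = 1 + 3.23/2.33 = 2.386, the uncompetitive rate law is v = (Vmax/α)·[S] / (Km/α + [S]).
v = (52.7/2.386)×0.0726 / (0.109/2.386 + 0.0726) = 1.603/0.1183 = 13.6 mM/s.

13.6 mM/s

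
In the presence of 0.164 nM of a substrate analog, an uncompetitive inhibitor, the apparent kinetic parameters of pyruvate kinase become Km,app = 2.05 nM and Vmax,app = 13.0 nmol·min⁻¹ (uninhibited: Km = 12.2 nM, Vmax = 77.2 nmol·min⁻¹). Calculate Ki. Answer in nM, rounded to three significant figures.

0.0332 nM

Uncompetitive: Vmax,app = Vmax/α (and Km,app = Km/α) with α = 1 + [I]/Ki.
α = Vmax/Vmax,app = 77.2/13.0 = 5.938.
Ki = [I]/(α − 1) = 0.164/4.938 = 0.0332 nM.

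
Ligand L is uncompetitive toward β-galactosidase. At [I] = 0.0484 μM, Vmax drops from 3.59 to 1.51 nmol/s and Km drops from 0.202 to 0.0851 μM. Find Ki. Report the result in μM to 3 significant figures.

0.0351 μM

Uncompetitive: Vmax,app = Vmax/α (and Km,app = Km/α) with α = 1 + [I]/Ki.
α = Vmax/Vmax,app = 3.59/1.51 = 2.377.
Ki = [I]/(α − 1) = 0.0484/1.377 = 0.0351 μM.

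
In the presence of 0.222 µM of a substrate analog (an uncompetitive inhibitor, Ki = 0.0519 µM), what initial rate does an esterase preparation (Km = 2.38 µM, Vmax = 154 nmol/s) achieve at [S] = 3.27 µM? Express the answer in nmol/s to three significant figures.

25.6 nmol/s

With α = 1 + [I]/Ki = 1 + 0.222/0.0519 = 5.277, the uncompetitive rate law is v = (Vmax/α)·[S] / (Km/α + [S]).
v = (154/5.277)×3.27 / (2.38/5.277 + 3.27) = 95.42/3.721 = 25.6 nmol/s.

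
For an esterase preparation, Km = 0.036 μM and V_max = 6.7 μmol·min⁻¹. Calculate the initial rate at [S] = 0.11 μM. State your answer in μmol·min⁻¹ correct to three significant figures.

[S]/(Km+[S]) = 0.11/0.1460 = 0.7534, the fractional saturation.
v = 0.7534 × Vmax = 0.7534 × 6.7 = 5.05 μmol·min⁻¹.

5.05 μmol·min⁻¹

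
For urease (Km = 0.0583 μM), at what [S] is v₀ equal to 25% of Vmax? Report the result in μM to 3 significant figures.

0.0194 μM

v/Vmax = [S]/(Km+[S]) = 0.25, so [S] = Km·0.25/(1 − 0.25) = 0.0583 × 0.3333.
[S] = 0.0194 μM.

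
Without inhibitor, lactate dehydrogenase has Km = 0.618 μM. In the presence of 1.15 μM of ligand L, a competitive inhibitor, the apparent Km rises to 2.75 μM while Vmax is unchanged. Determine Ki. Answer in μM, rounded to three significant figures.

Competitive: Km,app = α·Km with α = 1 + [I]/Ki.
α = Km,app/Km = 2.75/0.618 = 4.450.
Since α = 1 + [I]/Ki, [I]/Ki = 4.450 − 1 = 3.450 and Ki = 1.15/3.450 = 0.333 μM.

0.333 μM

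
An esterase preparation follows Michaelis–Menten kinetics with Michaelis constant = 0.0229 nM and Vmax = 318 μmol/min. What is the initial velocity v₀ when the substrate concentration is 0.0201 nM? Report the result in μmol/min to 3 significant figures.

v = Vmax·[S]/(Km + [S]) = 318 × 0.0201 / (0.0229 + 0.0201)
  = 6.392 / 0.04300 = 149 μmol/min.

149 μmol/min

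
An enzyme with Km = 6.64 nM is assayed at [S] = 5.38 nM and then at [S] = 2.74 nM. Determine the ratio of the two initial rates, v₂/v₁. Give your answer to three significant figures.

0.653

The fractional saturations are [S]/(Km+[S]) = 5.38/12.02 = 0.4476 and 2.74/9.380 = 0.2921.
v₂/v₁ is just their ratio: 0.2921/0.4476 = 0.653.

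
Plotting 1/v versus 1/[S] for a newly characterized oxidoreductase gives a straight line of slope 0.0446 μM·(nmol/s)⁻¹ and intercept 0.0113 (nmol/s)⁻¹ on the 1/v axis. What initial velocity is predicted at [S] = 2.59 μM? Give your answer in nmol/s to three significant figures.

35.1 nmol/s

The y-intercept is 1/Vmax, so Vmax = 1/0.0113 = 88.5 nmol/s.
The slope is Km/Vmax, so Km = 0.0446 × 88.5 = 3.95 μM.
Then v = 88.5 × 2.59/(3.95 + 2.59) = 35.1 nmol/s.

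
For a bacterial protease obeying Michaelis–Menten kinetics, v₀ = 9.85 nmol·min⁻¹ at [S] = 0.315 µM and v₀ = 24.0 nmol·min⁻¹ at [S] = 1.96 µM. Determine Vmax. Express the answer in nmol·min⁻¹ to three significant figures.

33.1 nmol·min⁻¹

From v = Vmax[S]/(Km+[S]), each point gives Vmax = v(Km+[S])/[S].
Equating: 9.85(Km+0.315)/0.315 = 24.0(Km+1.96)/1.96.
31.27·Km + 9.85 = 12.24·Km + 24.0, so (31.27 − 12.24)·Km = 24.0 − 9.85.
Km = 14.15/19.02 = 0.744 µM; then Vmax = 9.85(0.744+0.315)/0.315 = 33.1 nmol·min⁻¹.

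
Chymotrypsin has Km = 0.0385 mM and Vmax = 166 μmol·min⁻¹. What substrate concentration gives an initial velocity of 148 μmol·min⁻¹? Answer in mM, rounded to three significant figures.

Rearranging v = Vmax[S]/(Km+[S]) gives [S] = Km·v/(Vmax − v).
[S] = 0.0385 × 148 / (166 − 148) = 5.698/18.00 = 0.317 mM.

0.317 mM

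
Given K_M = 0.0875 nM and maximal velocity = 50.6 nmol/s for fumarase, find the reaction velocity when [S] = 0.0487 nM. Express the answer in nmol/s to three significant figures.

18.1 nmol/s

[S]/(Km+[S]) = 0.0487/0.1362 = 0.3576, the fractional saturation.
v = 0.3576 × Vmax = 0.3576 × 50.6 = 18.1 nmol/s.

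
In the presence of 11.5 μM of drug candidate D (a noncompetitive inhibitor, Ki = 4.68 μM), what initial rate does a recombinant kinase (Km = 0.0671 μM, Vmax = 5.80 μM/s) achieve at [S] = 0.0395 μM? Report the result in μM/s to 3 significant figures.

α = 1 + [I]/Ki = 1 + 11.5/4.68 = 3.457.
For a noncompetitive inhibitor, Vmax is reduced to Vmax/α while Km is unchanged: Km,app = 0.0671 μM, Vmax,app = 1.68 μM/s.
v = Vmax,app·[S]/(Km,app + [S]) = 1.68 × 0.0395/(0.0671 + 0.0395) = 0.622 μM/s.

0.622 μM/s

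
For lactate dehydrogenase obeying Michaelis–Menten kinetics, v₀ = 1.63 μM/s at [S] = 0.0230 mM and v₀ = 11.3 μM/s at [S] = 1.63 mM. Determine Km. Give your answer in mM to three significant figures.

0.151 mM

In reciprocal form, 1/v = (Km/Vmax)·(1/[S]) + 1/Vmax. The two points give (1/[S], 1/v) = (43.48, 0.6135) and (0.6135, 0.08850).
Slope = (0.6135 − 0.08850)/(43.48 − 0.6135) = 0.01225; intercept = 0.6135 − 0.01225×43.48 = 0.08098.
Vmax = 1/intercept = 12.3 μM/s; Km = slope × Vmax = 0.01225 × 12.3 = 0.151 mM.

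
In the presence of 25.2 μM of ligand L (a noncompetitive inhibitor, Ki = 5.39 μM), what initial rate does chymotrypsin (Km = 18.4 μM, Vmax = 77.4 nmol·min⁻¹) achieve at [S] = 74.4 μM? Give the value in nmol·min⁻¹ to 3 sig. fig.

α = 1 + [I]/Ki = 1 + 25.2/5.39 = 5.675.
For a noncompetitive inhibitor, Vmax is reduced to Vmax/α while Km is unchanged: Km,app = 18.4 μM, Vmax,app = 13.6 nmol·min⁻¹.
v = Vmax,app·[S]/(Km,app + [S]) = 13.6 × 74.4/(18.4 + 74.4) = 10.9 nmol·min⁻¹.

10.9 nmol·min⁻¹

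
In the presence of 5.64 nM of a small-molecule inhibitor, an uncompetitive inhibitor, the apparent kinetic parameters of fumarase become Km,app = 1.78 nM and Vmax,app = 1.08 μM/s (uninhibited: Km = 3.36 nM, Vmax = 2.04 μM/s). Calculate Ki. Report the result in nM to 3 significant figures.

6.34 nM

Uncompetitive: Vmax,app = Vmax/α (and Km,app = Km/α) with α = 1 + [I]/Ki.
α = Vmax/Vmax,app = 2.04/1.08 = 1.889.
Since α = 1 + [I]/Ki, [I]/Ki = 1.889 − 1 = 0.8889 and Ki = 5.64/0.8889 = 6.34 nM.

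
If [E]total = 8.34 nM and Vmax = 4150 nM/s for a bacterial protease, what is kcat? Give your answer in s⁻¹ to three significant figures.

kcat = Vmax/[E]total = 4150 nM/s / 8.34 nM = 498 s⁻¹.

498 s⁻¹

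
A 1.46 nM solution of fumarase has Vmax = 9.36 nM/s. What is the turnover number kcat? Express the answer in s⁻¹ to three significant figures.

6.41 s⁻¹

kcat = Vmax/[E]total = 9.36 nM/s / 1.46 nM = 6.41 s⁻¹.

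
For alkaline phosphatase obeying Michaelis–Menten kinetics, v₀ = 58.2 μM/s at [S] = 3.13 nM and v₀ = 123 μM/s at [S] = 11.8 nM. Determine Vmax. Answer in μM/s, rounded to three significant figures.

206 μM/s

In reciprocal form, 1/v = (Km/Vmax)·(1/[S]) + 1/Vmax. The two points give (1/[S], 1/v) = (0.3195, 0.01718) and (0.08475, 0.008130).
Slope = (0.01718 − 0.008130)/(0.3195 − 0.08475) = 0.03856; intercept = 0.01718 − 0.03856×0.3195 = 0.004862.
Vmax = 1/intercept = 206 μM/s; Km = slope × Vmax = 0.03856 × 206 = 7.93 nM.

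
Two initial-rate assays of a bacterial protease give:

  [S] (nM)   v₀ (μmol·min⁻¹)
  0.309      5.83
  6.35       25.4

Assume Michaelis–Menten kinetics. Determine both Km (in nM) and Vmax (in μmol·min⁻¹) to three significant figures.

In reciprocal form, 1/v = (Km/Vmax)·(1/[S]) + 1/Vmax. The two points give (1/[S], 1/v) = (3.236, 0.1715) and (0.1575, 0.03937).
Slope = (0.1715 − 0.03937)/(3.236 − 0.1575) = 0.04293; intercept = 0.1715 − 0.04293×3.236 = 0.03261.
Vmax = 1/intercept = 30.7 μmol·min⁻¹; Km = slope × Vmax = 0.04293 × 30.7 = 1.32 nM.

Km = 1.32 nM; Vmax = 30.7 μmol·min⁻¹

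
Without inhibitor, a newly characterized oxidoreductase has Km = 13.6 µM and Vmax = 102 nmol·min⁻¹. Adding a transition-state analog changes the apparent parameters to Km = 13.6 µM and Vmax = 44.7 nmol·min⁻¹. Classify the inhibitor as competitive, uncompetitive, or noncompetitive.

Vmax decreases (102 → 44.7 nmol·min⁻¹) while Km is unchanged — pure noncompetitive inhibition.

noncompetitive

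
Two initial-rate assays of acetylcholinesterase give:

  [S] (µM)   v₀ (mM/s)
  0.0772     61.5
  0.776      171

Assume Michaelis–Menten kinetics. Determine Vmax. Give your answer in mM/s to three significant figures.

In reciprocal form, 1/v = (Km/Vmax)·(1/[S]) + 1/Vmax. The two points give (1/[S], 1/v) = (12.95, 0.01626) and (1.289, 0.005848).
Slope = (0.01626 − 0.005848)/(12.95 − 1.289) = 0.0008926; intercept = 0.01626 − 0.0008926×12.95 = 0.004698.
Vmax = 1/intercept = 213 mM/s; Km = slope × Vmax = 0.0008926 × 213 = 0.190 µM.

213 mM/s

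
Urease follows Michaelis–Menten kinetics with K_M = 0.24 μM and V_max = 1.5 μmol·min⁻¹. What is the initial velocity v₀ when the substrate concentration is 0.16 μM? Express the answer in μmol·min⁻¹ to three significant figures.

0.600 μmol·min⁻¹

[S]/(Km+[S]) = 0.16/0.4000 = 0.4000, the fractional saturation.
v = 0.4000 × Vmax = 0.4000 × 1.5 = 0.600 μmol·min⁻¹.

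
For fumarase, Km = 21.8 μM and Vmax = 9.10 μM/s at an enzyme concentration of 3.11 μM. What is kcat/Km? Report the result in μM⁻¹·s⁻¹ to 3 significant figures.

0.134 μM⁻¹·s⁻¹

kcat = Vmax/[E]total = 9.10/3.11 = 2.93 s⁻¹.
kcat/Km = 2.93/21.8 = 0.134 μM⁻¹·s⁻¹.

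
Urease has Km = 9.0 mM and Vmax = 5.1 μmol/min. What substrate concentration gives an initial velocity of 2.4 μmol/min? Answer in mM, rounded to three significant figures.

8.00 mM

The required fractional saturation is v/Vmax = 2.4/5.1 = 0.4706.
Then [S]/(Km+[S]) = 0.4706 ⇒ [S] = 9.0 × 0.4706/(1 − 0.4706) = 8.00 mM.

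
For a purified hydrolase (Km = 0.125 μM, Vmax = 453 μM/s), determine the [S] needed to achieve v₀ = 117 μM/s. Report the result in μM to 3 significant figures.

0.0435 μM

The required fractional saturation is v/Vmax = 117/453 = 0.2583.
Then [S]/(Km+[S]) = 0.2583 ⇒ [S] = 0.125 × 0.2583/(1 − 0.2583) = 0.0435 μM.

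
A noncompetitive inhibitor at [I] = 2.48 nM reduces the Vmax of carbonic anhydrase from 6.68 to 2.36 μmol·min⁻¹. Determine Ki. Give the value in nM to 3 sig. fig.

Noncompetitive: Vmax,app = Vmax/α with α = 1 + [I]/Ki.
α = Vmax/Vmax,app = 6.68/2.36 = 2.831.
Since α = 1 + [I]/Ki, [I]/Ki = 2.831 − 1 = 1.831 and Ki = 2.48/1.831 = 1.35 nM.

1.35 nM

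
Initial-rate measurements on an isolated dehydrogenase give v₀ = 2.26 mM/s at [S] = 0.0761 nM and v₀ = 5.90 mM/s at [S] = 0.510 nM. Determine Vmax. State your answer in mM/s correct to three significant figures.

From v = Vmax[S]/(Km+[S]), each point gives Vmax = v(Km+[S])/[S].
Equating: 2.26(Km+0.0761)/0.0761 = 5.90(Km+0.510)/0.510.
29.70·Km + 2.26 = 11.57·Km + 5.90, so (29.70 − 11.57)·Km = 5.90 − 2.26.
Km = 3.640/18.13 = 0.201 nM; then Vmax = 2.26(0.201+0.0761)/0.0761 = 8.22 mM/s.

8.22 mM/s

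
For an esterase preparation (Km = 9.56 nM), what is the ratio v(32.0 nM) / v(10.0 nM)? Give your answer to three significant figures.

1.51

The fractional saturations are [S]/(Km+[S]) = 10.0/19.56 = 0.5112 and 32.0/41.56 = 0.7700.
v₂/v₁ is just their ratio: 0.7700/0.5112 = 1.51.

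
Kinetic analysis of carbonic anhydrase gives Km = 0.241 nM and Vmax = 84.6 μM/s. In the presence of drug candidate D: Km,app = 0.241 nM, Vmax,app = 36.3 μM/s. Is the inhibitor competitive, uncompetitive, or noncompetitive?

noncompetitive

Vmax decreases (84.6 → 36.3 μM/s) while Km is unchanged — pure noncompetitive inhibition.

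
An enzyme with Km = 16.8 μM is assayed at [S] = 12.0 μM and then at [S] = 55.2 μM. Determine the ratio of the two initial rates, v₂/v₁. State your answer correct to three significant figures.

1.84

Since Vmax cancels, v₂/v₁ = [S]₂(Km+[S]₁) / [S]₁(Km+[S]₂).
= 55.2×(16.8+12.0) / (12.0×(16.8+55.2)) = 1590/864.0 = 1.84.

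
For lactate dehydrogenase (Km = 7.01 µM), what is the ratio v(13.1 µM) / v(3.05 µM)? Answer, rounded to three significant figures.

Since Vmax cancels, v₂/v₁ = [S]₂(Km+[S]₁) / [S]₁(Km+[S]₂).
= 13.1×(7.01+3.05) / (3.05×(7.01+13.1)) = 131.8/61.34 = 2.15.

2.15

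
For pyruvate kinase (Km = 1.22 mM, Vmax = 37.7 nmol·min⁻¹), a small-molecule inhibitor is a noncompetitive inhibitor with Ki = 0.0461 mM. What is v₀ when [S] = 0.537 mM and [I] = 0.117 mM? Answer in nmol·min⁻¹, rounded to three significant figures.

With α = 1 + [I]/Ki = 1 + 0.117/0.0461 = 3.538, the noncompetitive rate law is v = (Vmax/α)·[S] / (Km + [S]).
v = (37.7/3.538)×0.537 / (1.22 + 0.537) = 5.722/1.757 = 3.26 nmol·min⁻¹.

3.26 nmol·min⁻¹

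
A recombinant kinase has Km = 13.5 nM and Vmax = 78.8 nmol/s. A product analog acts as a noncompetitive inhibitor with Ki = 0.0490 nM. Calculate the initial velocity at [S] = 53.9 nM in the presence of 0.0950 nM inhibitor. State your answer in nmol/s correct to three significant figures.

21.4 nmol/s

With α = 1 + [I]/Ki = 1 + 0.0950/0.0490 = 2.939, the noncompetitive rate law is v = (Vmax/α)·[S] / (Km + [S]).
v = (78.8/2.939)×53.9 / (13.5 + 53.9) = 1445/67.40 = 21.4 nmol/s.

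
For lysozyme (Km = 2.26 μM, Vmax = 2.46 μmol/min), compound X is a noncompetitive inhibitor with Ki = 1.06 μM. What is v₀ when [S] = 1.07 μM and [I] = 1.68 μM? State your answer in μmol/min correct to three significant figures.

0.306 μmol/min

α = 1 + [I]/Ki = 1 + 1.68/1.06 = 2.585.
For a noncompetitive inhibitor, Vmax is reduced to Vmax/α while Km is unchanged: Km,app = 2.26 μM, Vmax,app = 0.952 μmol/min.
v = Vmax,app·[S]/(Km,app + [S]) = 0.952 × 1.07/(2.26 + 1.07) = 0.306 μmol/min.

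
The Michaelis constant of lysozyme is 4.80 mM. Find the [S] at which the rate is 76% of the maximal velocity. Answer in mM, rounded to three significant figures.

15.2 mM

v/Vmax = [S]/(Km+[S]) = 0.76, so [S] = Km·0.76/(1 − 0.76) = 4.80 × 3.167.
[S] = 15.2 mM.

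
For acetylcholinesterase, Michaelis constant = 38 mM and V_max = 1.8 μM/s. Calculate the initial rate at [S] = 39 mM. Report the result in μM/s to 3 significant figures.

0.912 μM/s

v = Vmax·[S]/(Km + [S]) = 1.8 × 39 / (38 + 39)
  = 70.20 / 77.00 = 0.912 μM/s.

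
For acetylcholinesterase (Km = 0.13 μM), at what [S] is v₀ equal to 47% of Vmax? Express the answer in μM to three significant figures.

0.115 μM

v/Vmax = [S]/(Km+[S]) = 0.47, so [S] = Km·0.47/(1 − 0.47) = 0.13 × 0.8868.
[S] = 0.115 μM.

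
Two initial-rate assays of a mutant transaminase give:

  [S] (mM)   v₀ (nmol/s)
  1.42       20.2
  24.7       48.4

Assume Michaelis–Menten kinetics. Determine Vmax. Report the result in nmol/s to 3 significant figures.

In reciprocal form, 1/v = (Km/Vmax)·(1/[S]) + 1/Vmax. The two points give (1/[S], 1/v) = (0.7042, 0.04950) and (0.04049, 0.02066).
Slope = (0.04950 − 0.02066)/(0.7042 − 0.04049) = 0.04346; intercept = 0.04950 − 0.04346×0.7042 = 0.01890.
Vmax = 1/intercept = 52.9 nmol/s; Km = slope × Vmax = 0.04346 × 52.9 = 2.30 mM.

52.9 nmol/s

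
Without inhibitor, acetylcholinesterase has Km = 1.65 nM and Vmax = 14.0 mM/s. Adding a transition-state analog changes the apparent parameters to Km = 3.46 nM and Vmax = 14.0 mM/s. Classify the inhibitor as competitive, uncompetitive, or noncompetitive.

Km increases (1.65 → 3.46 nM) while Vmax is unchanged — the hallmark of competitive inhibition.

competitive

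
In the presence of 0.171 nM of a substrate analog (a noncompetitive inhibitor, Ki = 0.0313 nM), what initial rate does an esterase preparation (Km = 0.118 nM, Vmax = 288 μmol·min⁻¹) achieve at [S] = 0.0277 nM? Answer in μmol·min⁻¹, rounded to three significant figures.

8.47 μmol·min⁻¹

With α = 1 + [I]/Ki = 1 + 0.171/0.0313 = 6.463, the noncompetitive rate law is v = (Vmax/α)·[S] / (Km + [S]).
v = (288/6.463)×0.0277 / (0.118 + 0.0277) = 1.234/0.1457 = 8.47 μmol·min⁻¹.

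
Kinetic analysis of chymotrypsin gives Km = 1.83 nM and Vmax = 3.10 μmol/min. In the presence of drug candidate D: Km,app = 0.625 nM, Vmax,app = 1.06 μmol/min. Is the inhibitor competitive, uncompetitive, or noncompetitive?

uncompetitive

Both Km and Vmax decrease by the same factor (~2.93-fold) — characteristic of uncompetitive inhibition.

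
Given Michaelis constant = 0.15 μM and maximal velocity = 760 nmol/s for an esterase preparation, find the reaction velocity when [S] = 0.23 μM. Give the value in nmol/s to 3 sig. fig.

[S]/(Km+[S]) = 0.23/0.3800 = 0.6053, the fractional saturation.
v = 0.6053 × Vmax = 0.6053 × 760 = 460 nmol/s.

460 nmol/s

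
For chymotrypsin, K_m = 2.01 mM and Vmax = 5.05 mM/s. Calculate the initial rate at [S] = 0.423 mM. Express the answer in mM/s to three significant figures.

v = Vmax·[S]/(Km + [S]) = 5.05 × 0.423 / (2.01 + 0.423)
  = 2.136 / 2.433 = 0.878 mM/s.

0.878 mM/s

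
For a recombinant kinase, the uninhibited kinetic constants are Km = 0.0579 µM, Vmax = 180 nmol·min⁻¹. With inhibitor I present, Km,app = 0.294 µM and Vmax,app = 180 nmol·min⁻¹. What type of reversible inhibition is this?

competitive

Km increases (0.0579 → 0.294 µM) while Vmax is unchanged — the hallmark of competitive inhibition.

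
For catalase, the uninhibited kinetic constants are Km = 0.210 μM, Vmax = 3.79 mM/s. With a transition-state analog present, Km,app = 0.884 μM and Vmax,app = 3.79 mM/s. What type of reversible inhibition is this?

Km increases (0.210 → 0.884 μM) while Vmax is unchanged — the hallmark of competitive inhibition.

competitive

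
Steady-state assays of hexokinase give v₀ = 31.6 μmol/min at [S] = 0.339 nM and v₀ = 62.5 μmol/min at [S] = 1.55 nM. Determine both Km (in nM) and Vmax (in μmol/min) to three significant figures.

From v = Vmax[S]/(Km+[S]), each point gives Vmax = v(Km+[S])/[S].
Equating: 31.6(Km+0.339)/0.339 = 62.5(Km+1.55)/1.55.
93.22·Km + 31.6 = 40.32·Km + 62.5, so (93.22 − 40.32)·Km = 62.5 − 31.6.
Km = 30.90/52.89 = 0.584 nM; then Vmax = 31.6(0.584+0.339)/0.339 = 86.1 μmol/min.

Km = 0.584 nM; Vmax = 86.1 μmol/min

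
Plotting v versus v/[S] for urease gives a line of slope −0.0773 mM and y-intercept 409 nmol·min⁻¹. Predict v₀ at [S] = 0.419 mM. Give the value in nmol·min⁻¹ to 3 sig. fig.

345 nmol·min⁻¹

In the Eadie–Hofstee form v = Vmax − Km·(v/[S]), the slope is −Km and the intercept is Vmax, so Km = 0.0773 mM and Vmax = 409 nmol·min⁻¹.
v = 409 × 0.419/(0.0773 + 0.419) = 345 nmol·min⁻¹.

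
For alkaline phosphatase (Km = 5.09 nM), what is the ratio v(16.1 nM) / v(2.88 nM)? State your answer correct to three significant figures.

2.10

The fractional saturations are [S]/(Km+[S]) = 2.88/7.970 = 0.3614 and 16.1/21.19 = 0.7598.
v₂/v₁ is just their ratio: 0.7598/0.3614 = 2.10.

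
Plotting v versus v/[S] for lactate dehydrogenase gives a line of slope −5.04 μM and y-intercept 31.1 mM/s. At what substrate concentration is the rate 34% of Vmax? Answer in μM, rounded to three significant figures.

The Eadie–Hofstee slope gives Km = 5.04 μM (slope = −Km).
v/Vmax = [S]/(Km+[S]) = 0.34 ⇒ [S] = Km·0.34/(1−0.34) = 5.04 × 0.5152 = 2.60 μM.

2.60 μM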